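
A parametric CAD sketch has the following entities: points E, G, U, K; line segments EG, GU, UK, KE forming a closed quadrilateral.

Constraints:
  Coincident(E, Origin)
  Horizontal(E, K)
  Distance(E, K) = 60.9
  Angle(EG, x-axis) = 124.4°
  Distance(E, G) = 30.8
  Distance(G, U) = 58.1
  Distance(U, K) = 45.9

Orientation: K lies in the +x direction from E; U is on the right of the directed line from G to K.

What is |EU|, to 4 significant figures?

27.54

Checks: |GU| = 58.10 ✓; |UK| = 45.90 ✓.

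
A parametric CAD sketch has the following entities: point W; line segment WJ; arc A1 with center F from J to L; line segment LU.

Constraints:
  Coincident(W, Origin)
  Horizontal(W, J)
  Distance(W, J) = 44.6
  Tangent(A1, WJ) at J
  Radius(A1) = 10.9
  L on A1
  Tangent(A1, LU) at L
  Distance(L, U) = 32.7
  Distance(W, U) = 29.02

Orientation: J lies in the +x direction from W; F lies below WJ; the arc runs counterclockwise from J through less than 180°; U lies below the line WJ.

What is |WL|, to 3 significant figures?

37.2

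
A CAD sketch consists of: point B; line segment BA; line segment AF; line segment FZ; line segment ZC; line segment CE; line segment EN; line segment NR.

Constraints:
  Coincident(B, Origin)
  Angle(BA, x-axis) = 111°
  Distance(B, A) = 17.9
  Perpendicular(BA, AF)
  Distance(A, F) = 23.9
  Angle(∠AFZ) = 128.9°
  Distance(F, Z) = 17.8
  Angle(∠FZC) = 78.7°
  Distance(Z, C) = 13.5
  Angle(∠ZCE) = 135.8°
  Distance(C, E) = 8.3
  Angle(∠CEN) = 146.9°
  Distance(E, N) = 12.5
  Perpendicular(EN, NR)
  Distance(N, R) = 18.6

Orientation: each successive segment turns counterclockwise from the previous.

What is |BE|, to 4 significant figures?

15.16

∠FZC = 78.7° gives ZC at -6.600° from the x-axis; with |ZC| = 13.5, C = (-20.79, -10.34). ∠ZCE = 135.8° gives CE at 37.60° from the x-axis; with |CE| = 8.3, E = (-14.21, -5.280). Then |BE| = |E − B| = 15.16.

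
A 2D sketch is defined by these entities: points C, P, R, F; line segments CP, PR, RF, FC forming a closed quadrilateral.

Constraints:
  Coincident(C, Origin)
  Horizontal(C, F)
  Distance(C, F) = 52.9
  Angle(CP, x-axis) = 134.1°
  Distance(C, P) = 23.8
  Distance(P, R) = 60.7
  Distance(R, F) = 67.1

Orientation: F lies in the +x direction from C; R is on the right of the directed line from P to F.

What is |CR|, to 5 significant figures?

41.301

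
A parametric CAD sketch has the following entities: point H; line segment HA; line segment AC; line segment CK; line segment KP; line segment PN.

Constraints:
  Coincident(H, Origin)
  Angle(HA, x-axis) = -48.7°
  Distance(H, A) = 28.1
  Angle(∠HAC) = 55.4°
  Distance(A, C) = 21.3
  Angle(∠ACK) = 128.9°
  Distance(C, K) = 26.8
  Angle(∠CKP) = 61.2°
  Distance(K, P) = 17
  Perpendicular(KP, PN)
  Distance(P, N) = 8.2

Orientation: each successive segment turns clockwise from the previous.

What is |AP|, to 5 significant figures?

32.030

H is at the origin; HA runs at -48.7° with length 28.1, so A = (18.546, -21.111). ∠HAC = 55.4° gives AC at -173.30° from the x-axis; with |AC| = 21.3, C = (-2.6085, -23.596). ∠ACK = 128.9° gives CK at 135.60° from the x-axis; with |CK| = 26.8, K = (-21.756, -4.8446). ∠CKP = 61.2° gives KP at 16.800° from the x-axis; with |KP| = 17.0, P = (-5.4819, 0.068909). Then |AP| = |P − A| = 32.030.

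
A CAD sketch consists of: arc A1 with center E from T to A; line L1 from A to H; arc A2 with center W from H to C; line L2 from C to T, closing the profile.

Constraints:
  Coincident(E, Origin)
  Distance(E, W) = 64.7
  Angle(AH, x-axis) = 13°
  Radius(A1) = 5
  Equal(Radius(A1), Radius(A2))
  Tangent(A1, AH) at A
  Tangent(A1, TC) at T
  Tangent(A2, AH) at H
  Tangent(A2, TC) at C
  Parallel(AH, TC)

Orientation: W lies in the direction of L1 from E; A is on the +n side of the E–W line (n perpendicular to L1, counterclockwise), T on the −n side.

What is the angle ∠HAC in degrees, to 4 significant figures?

8.786°

Tangency of A1 to both parallel lines with radius 5.0 puts A and T at E ± 5.0·n: A = (-1.125, 4.872), T = (1.125, -4.872). Equal radii place H and C the same way about W: H = W + 5.0·n = (61.92, 19.43), C = W − 5.0·n = (64.17, 9.682). Then cos ∠HAC = AH·AC / (|AH||AC|), giving 8.786°.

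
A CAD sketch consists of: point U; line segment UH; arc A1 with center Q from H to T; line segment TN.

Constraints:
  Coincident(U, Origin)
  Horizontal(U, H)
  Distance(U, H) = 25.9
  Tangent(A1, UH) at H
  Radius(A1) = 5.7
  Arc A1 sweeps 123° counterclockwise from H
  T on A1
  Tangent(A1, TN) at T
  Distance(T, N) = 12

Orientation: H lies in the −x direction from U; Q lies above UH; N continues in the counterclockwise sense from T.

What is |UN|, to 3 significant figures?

33.5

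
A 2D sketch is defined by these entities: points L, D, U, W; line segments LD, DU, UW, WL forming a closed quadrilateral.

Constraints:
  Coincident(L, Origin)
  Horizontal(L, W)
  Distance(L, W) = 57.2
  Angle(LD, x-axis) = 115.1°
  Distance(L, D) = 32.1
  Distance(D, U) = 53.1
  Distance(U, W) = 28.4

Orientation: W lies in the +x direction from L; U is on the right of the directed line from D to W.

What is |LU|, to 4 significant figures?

29.05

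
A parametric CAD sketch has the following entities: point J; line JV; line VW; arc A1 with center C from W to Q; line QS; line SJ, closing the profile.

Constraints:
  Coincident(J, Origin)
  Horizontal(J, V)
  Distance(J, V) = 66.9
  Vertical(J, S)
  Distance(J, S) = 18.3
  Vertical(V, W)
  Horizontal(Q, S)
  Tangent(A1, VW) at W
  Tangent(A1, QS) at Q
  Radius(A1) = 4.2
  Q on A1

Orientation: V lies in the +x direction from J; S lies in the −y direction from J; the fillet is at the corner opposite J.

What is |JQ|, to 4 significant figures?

65.32

J is at the origin; JV is horizontal with |JV| = 66.9 and V on the +x side, so V = (66.90, 0.000). JS is vertical with |JS| = 18.3 and S on the −y side, so S = (0.000, -18.30). The virtual corner opposite J is at (66.90, -18.30). Since A1 is tangent to VW there, CW ⟂ VW and tangency of A1 to QS means the radius CQ is perpendicular to QS, with radius 4.2, so the center C sits 4.2 in from both sides at C = (62.70, -14.10). That places the tangent points at W = (66.90, -14.10) on VW and Q = (62.70, -18.30) on QS. Then |JQ| = |Q − J| = 65.32.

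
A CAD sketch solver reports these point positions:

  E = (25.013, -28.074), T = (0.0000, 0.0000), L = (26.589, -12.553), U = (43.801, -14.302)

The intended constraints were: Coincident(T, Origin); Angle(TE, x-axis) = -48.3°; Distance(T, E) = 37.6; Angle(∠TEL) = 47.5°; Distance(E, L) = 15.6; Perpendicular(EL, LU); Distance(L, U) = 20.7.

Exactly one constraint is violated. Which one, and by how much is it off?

Distance(L, U) = 20.7 — off by 3.40.

T = (0.00, 0.00) ✓; TE at -48.30° ✓; |TE| = 37.60 ✓; ∠TEL = 47.50° ✓; |EL| = 15.60 ✓; ∠(EL, LU) = 90.00° ✓; |LU| = 17.30 ✗.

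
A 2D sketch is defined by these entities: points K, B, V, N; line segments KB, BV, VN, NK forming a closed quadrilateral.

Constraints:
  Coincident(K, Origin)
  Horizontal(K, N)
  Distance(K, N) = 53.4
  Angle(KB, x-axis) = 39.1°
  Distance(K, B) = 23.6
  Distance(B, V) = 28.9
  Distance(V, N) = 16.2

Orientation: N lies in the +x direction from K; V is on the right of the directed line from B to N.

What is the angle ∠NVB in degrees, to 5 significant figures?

112.27°

K is at the origin; K and N share the same y with |KN| = 53.4 and N in +x, so N = (53.4, 0). KB runs at 39.1° with |KB| = 23.6, so B = (18.315, 14.884). V is determined by |BV| = 28.9 and |VN| = 16.2 together: it lies at the intersection of circle(B, 28.9) and circle(N, 16.2). With |BN| = 38.112, the foot of the radical line on BN is 26.570 from B and the perpendicular offset is √(28.9² − 26.570²) = 11.368. Taking the right-of-BN solution: V = (38.335, -5.9579).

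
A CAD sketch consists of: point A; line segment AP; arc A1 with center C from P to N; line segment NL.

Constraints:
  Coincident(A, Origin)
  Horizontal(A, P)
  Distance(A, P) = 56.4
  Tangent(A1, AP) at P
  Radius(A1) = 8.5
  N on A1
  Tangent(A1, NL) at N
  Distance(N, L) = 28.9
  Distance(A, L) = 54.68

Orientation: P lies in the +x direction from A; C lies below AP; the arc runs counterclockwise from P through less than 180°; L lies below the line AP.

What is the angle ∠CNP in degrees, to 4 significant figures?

51.05°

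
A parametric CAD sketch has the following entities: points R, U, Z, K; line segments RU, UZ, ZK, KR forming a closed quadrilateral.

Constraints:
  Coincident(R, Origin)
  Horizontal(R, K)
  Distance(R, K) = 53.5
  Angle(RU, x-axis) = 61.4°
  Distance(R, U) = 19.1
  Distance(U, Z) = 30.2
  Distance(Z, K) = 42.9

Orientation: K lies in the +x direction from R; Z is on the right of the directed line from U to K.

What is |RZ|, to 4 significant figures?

18.33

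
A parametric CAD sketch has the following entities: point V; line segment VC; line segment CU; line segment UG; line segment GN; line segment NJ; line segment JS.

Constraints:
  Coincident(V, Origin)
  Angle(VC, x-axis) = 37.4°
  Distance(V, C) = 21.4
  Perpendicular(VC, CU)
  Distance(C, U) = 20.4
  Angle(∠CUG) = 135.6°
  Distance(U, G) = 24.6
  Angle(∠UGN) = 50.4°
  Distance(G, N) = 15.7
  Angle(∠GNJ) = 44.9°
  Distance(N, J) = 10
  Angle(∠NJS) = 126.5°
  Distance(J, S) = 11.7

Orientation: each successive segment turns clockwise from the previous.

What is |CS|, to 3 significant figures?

42.0

∠GNJ = 44.9° gives NJ at -1.70° from the x-axis; with |NJ| = 10.0, J = (25.6, -16.5). ∠NJS = 126.5° gives JS at -55.2° from the x-axis; with |JS| = 11.7, S = (32.3, -26.1). Then |CS| = |S − C| = 42.0.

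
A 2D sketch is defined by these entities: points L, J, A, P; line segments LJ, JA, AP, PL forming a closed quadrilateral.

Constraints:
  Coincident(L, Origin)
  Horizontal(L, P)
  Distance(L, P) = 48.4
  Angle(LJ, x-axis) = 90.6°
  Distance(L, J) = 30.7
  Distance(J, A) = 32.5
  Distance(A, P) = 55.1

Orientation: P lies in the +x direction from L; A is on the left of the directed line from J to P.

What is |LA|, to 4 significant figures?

56.38

Checks: LJ at 90.60° ✓; |JA| = 32.50 ✓; |AP| = 55.10 ✓.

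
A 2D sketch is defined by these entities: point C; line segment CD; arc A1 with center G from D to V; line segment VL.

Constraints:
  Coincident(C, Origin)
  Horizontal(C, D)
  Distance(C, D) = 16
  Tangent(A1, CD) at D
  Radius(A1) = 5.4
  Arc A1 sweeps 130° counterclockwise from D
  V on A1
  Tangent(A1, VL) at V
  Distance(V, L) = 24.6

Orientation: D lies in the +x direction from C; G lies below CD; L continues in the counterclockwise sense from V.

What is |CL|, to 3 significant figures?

39.2

C is at the origin; C and D share the same y with |CD| = 16.0 and D on the +x side, so D = (16.0, 0.00). Since A1 is tangent to CD there, GD ⟂ CD, so G = D + (0, -5.4) = (16.0, -5.40). On A1, D sits at bearing 90° from G; a 130° counterclockwise sweep puts V at bearing 220°, so V = G + 5.4·(cos 220°, sin 220°) = (11.9, -8.87). Tangency of A1 to VL means the radius GV is perpendicular to VL, so VL runs along (−sin 220°, cos 220°); with |VL| = 24.6, L = (27.7, -27.7). Then |CL| = |L − C| = 39.2.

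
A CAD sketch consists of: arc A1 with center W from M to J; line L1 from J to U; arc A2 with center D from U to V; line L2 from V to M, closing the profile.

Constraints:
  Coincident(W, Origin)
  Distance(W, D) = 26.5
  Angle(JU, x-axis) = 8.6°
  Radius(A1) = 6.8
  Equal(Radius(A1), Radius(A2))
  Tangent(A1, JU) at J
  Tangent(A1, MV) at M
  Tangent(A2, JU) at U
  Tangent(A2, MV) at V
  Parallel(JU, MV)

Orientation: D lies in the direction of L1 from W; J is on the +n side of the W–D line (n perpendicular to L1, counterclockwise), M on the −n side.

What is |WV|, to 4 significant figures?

27.36

The slot axis is L1's direction at 8.6°, so u = (cos 8.6°, sin 8.6°) = (0.9888, 0.1495) and n = (−sin 8.6°, cos 8.6°) = (-0.1495, 0.9888). W is at the origin and D lies 26.5 along u from W, so D = 26.5·u = (26.20, 3.963). Tangency of A1 to both parallel lines with radius 6.8 puts J and M at W ± 6.8·n: J = (-1.017, 6.724), M = (1.017, -6.724). Equal radii place U and V the same way about D: U = D + 6.8·n = (25.19, 10.69), V = D − 6.8·n = (27.22, -2.761). Then |WV| = |V − W| = 27.36.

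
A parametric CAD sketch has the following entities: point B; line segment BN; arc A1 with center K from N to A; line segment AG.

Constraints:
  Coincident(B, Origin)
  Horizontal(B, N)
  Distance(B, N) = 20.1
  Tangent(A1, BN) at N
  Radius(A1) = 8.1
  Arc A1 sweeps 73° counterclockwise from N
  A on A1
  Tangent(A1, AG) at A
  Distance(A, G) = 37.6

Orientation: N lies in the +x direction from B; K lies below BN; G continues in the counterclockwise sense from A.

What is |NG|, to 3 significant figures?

45.7

B is at the origin; B and N share the same y with |BN| = 20.1 and N on the +x side, so N = (20.1, 0.00). The tangent condition forces KN to be normal to BN, so K = N + (0, -8.1) = (20.1, -8.10). On A1, N sits at bearing 90° from K; a 73° counterclockwise sweep puts A at bearing 163°, so A = K + 8.1·(cos 163°, sin 163°) = (12.4, -5.73). A1 meets AG tangentially, so KA is at right angles to AG, so AG runs along (−sin 163°, cos 163°); with |AG| = 37.6, G = (1.36, -41.7). Then |NG| = |G − N| = 45.7.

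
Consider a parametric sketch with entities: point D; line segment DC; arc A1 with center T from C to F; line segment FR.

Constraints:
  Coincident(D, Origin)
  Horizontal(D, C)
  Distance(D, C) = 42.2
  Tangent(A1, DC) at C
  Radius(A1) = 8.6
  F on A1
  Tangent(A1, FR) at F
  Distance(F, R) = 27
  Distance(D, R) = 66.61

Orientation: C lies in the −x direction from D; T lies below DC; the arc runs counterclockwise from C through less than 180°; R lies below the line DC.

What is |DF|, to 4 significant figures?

50.75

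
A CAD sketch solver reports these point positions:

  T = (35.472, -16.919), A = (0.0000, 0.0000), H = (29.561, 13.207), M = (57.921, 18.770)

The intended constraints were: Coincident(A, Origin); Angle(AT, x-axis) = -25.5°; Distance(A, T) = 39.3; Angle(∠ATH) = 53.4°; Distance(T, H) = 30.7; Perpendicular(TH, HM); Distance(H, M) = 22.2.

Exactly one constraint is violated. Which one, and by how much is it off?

Distance(H, M) = 22.2 — off by 6.70.

A = (0.00, 0.00) ✓; AT at -25.50° ✓; |AT| = 39.30 ✓; ∠ATH = 53.40° ✓; |TH| = 30.70 ✓; ∠(TH, HM) = 90.00° ✓; |HM| = 28.90 ✗.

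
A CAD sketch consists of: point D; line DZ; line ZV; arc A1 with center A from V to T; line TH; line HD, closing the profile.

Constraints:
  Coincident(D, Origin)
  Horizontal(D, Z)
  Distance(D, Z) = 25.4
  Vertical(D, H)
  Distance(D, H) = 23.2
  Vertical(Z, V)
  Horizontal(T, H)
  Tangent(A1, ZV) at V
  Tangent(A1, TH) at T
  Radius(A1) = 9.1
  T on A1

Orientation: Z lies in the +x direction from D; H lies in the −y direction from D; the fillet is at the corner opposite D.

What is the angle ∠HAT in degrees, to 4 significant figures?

60.83°

The virtual corner opposite D is at (25.40, -23.20). The tangent condition forces AV to be normal to ZV and A1 meets TH tangentially, so AT is at right angles to TH, with radius 9.1, so the center A sits 9.1 in from both sides at A = (16.30, -14.10). That places the tangent points at V = (25.40, -14.10) on ZV and T = (16.30, -23.20) on TH. Then cos ∠HAT = AH·AT / (|AH||AT|), giving 60.83°.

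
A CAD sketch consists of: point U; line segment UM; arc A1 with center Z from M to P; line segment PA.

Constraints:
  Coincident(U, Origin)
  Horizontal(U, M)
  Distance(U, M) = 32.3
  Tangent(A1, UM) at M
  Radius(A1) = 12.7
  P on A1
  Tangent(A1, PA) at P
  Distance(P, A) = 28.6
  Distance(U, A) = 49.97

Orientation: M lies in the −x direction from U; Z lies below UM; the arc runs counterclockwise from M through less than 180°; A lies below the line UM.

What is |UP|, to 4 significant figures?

47.06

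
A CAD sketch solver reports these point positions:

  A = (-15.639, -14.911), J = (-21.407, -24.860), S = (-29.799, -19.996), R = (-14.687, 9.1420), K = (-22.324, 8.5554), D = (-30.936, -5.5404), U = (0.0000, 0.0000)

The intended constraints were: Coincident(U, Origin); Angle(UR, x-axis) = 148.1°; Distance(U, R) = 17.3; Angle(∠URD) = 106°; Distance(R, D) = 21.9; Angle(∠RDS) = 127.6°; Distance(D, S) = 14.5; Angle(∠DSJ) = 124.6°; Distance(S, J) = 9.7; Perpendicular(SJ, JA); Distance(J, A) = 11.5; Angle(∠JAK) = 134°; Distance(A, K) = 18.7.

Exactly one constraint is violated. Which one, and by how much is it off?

Distance(A, K) = 18.7 — off by 5.70.

U = (0.00, 0.00) ✓; UR at 148.1° ✓; |UR| = 17.30 ✓; ∠URD = 106.0° ✓; |RD| = 21.90 ✓; ∠RDS = 127.6° ✓; |DS| = 14.50 ✓; ∠DSJ = 124.6° ✓; |SJ| = 9.700 ✓; ∠(SJ, JA) = 89.99° ✓; |JA| = 11.50 ✓; ∠JAK = 134.0° ✓; |AK| = 24.40 ✗.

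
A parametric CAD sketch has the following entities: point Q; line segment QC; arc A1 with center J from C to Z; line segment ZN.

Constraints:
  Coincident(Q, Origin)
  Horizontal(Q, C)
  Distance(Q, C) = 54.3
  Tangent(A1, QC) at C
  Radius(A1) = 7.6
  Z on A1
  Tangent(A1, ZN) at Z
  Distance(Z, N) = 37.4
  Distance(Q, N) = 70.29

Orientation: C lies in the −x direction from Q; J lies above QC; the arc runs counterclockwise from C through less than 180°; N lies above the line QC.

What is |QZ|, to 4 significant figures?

47.66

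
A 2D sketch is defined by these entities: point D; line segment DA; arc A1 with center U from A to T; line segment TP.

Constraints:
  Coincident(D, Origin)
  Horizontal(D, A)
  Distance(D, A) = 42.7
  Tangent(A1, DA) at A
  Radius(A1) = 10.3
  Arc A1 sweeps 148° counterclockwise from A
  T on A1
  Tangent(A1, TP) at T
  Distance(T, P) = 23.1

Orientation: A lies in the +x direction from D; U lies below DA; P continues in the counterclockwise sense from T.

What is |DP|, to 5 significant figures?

64.869

D is at the origin; D and A share the same y with |DA| = 42.7 and A on the +x side, so A = (42.700, 0.0000). Tangency of A1 to DA means the radius UA is perpendicular to DA, so U = A + (0, -10.3) = (42.700, -10.300). On A1, A sits at bearing 90° from U; a 148° counterclockwise sweep puts T at bearing 238°, so T = U + 10.3·(cos 238°, sin 238°) = (37.242, -19.035). A1 meets TP tangentially, so UT is at right angles to TP, so TP runs along (−sin 238°, cos 238°); with |TP| = 23.1, P = (56.832, -31.276). Then |DP| = |P − D| = 64.869.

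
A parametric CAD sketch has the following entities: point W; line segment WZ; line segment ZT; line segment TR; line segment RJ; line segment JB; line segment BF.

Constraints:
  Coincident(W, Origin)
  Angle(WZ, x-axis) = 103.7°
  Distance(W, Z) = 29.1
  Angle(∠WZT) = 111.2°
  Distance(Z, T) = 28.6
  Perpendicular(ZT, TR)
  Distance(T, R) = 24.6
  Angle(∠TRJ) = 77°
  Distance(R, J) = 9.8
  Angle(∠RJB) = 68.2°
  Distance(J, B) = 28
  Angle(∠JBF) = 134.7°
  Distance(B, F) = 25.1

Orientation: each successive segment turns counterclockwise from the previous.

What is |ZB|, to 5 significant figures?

35.036

W is at the origin; WZ runs at 103.7° with length 29.1, so Z = (-6.8920, 28.272). ∠WZT = 111.2° gives ZT at 172.50° from the x-axis; with |ZT| = 28.6, T = (-35.247, 32.005). ZT is perpendicular to TR, so TR runs at -97.500°; with |TR| = 24.6, R = (-38.458, 7.6156). ∠TRJ = 77.0° gives RJ at 5.5000° from the x-axis; with |RJ| = 9.8, J = (-28.703, 8.5549). ∠RJB = 68.2° gives JB at 117.30° from the x-axis; with |JB| = 28.0, B = (-41.546, 33.436). Then |ZB| = |B − Z| = 35.036.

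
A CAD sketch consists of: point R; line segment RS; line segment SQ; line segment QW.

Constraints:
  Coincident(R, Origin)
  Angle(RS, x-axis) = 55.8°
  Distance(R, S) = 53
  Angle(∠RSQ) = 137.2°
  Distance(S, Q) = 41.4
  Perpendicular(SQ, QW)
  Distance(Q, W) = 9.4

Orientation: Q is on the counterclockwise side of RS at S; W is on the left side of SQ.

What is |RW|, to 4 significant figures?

84.58

∠RSQ = 137.2°, so SQ runs at 55.8° + (180° − 137.2°) = 98.60° from the x-axis; with |SQ| = 41.4, Q = S + 41.4·(cos 98.60°, sin 98.60°) = (23.60, 84.77). SQ is perpendicular to QW; with |QW| = 9.4 on the left of SQ, W = Q + 9.4·(-0.9888, -0.1495) = (14.31, 83.36). Then |RW| = |W − R| = 84.58.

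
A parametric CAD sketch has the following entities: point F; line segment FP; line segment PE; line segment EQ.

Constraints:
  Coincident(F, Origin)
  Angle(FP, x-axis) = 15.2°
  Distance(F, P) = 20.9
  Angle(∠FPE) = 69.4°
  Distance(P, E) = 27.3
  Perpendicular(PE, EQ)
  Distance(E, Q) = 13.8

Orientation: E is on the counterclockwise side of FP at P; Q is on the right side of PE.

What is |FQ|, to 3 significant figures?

38.9

F is at the origin; FP runs at 15.2° with length 20.9, so P = 20.9·(cos 15.2°, sin 15.2°) = (20.2, 5.48). ∠FPE = 69.4°, so PE runs at 15.2° + (180° − 69.4°) = 126° from the x-axis; with |PE| = 27.3, E = P + 27.3·(cos 126°, sin 126°) = (4.20, 27.6). PE ⟂ EQ; with |EQ| = 13.8 on the right of PE, Q = E + 13.8·(0.811, 0.585) = (15.4, 35.7). Then |FQ| = |Q − F| = 38.9.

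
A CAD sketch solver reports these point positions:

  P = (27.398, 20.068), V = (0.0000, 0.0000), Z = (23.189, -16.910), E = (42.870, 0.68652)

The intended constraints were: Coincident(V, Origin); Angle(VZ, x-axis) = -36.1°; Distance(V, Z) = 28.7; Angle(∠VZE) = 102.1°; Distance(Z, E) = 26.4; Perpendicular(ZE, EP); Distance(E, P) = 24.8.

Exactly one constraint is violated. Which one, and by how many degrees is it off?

Perpendicular(ZE, EP) — off by 3.20°.

V = (0.00, 0.00) ✓; VZ at -36.10° ✓; |VZ| = 28.70 ✓; ∠VZE = 102.1° ✓; |ZE| = 26.40 ✓; ∠(ZE, EP) = 86.80° ✗; |EP| = 24.80 ✓.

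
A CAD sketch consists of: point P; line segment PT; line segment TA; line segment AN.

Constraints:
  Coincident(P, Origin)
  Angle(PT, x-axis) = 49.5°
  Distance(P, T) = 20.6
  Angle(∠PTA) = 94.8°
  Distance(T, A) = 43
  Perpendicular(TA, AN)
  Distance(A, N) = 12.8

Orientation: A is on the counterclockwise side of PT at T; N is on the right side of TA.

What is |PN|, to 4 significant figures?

55.78

P is at the origin; PT runs at 49.5° with length 20.6, so T = 20.6·(cos 49.5°, sin 49.5°) = (13.38, 15.66). ∠PTA = 94.8°, so TA runs at 49.5° + (180° − 94.8°) = 134.7° from the x-axis; with |TA| = 43.0, A = T + 43.0·(cos 134.7°, sin 134.7°) = (-16.87, 46.23). TA is perpendicular to AN; with |AN| = 12.8 on the right of TA, N = A + 12.8·(0.7108, 0.7034) = (-7.769, 55.23). Then |PN| = |N − P| = 55.78.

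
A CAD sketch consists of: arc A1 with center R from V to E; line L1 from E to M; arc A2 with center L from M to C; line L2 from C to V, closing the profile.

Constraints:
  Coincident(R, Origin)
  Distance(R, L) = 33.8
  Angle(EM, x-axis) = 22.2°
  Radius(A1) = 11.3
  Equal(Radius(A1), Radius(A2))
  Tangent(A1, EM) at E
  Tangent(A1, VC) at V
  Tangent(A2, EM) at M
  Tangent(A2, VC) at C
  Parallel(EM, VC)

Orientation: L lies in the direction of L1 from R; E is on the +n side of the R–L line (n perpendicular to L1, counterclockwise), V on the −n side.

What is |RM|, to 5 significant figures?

35.639

The slot axis is L1's direction at 22.2°, so u = (cos 22.2°, sin 22.2°) = (0.92587, 0.37784) and n = (−sin 22.2°, cos 22.2°) = (-0.37784, 0.92587). R is at the origin and L lies 33.8 along u from R, so L = 33.8·u = (31.294, 12.771). Tangency of A1 to both parallel lines with radius 11.3 puts E and V at R ± 11.3·n: E = (-4.2696, 10.462), V = (4.2696, -10.462). Equal radii place M and C the same way about L: M = L + 11.3·n = (27.025, 23.233), C = L − 11.3·n = (35.564, 2.3087). Then |RM| = |M − R| = 35.639.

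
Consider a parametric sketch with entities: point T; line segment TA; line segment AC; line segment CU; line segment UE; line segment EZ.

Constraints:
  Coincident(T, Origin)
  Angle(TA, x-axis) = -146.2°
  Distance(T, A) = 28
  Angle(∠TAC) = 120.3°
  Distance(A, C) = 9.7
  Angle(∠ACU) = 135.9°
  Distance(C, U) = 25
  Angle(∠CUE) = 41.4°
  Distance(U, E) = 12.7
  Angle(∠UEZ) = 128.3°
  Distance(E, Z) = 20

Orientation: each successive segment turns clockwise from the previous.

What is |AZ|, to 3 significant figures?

3.37

T is at the origin; TA runs at -146.2° with length 28.0, so A = (-23.3, -15.6). ∠TAC = 120.3° gives AC at 154° from the x-axis; with |AC| = 9.7, C = (-32.0, -11.3). ∠ACU = 135.9° gives CU at 110° from the x-axis; with |CU| = 25.0, U = (-40.5, 12.2). ∠CUE = 41.4° gives UE at -28.6° from the x-axis; with |UE| = 12.7, E = (-29.4, 6.07). ∠UEZ = 128.3° gives EZ at -80.3° from the x-axis; with |EZ| = 20.0, Z = (-26.0, -13.6). Then |AZ| = |Z − A| = 3.37.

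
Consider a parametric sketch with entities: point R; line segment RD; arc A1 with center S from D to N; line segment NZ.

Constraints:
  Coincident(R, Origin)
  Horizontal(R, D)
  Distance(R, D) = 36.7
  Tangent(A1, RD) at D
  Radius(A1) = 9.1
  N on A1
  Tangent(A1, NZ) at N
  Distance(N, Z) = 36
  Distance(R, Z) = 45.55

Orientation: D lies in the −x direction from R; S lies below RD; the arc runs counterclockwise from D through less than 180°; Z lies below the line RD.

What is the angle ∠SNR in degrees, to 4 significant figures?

23.77°

Checks: |SN| = 9.100 ✓; ∠(SN, NZ) = 90.00° ✓; |NZ| = 36.00 ✓; |RZ| = 45.55 ✓.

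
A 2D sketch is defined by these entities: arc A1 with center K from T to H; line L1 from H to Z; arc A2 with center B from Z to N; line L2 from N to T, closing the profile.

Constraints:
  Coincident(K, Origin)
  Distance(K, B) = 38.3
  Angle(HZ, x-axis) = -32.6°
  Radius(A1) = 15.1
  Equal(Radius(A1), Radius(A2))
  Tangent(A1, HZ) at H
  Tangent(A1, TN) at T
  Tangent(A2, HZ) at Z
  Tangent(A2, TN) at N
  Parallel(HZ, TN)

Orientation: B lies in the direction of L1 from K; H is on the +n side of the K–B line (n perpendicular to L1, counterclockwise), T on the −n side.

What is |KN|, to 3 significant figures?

41.2

The slot axis is L1's direction at -32.6°, so u = (cos -32.6°, sin -32.6°) = (0.842, -0.539) and n = (−sin -32.6°, cos -32.6°) = (0.539, 0.842). K is at the origin and B lies 38.3 along u from K, so B = 38.3·u = (32.3, -20.6). Tangency of A1 to both parallel lines with radius 15.1 puts H and T at K ± 15.1·n: H = (8.14, 12.7), T = (-8.14, -12.7). Equal radii place Z and N the same way about B: Z = B + 15.1·n = (40.4, -7.91), N = B − 15.1·n = (24.1, -33.4). Then |KN| = |N − K| = 41.2.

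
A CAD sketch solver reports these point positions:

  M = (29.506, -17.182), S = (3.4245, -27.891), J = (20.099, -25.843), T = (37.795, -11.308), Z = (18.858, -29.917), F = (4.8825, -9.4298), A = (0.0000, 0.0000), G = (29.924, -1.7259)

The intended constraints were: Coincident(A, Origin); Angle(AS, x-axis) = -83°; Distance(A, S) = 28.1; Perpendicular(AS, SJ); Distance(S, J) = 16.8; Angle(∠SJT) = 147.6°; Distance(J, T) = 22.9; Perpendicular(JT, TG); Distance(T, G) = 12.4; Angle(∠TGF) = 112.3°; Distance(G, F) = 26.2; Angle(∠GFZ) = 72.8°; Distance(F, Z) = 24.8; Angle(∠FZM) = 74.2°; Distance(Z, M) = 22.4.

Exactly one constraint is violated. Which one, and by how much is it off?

Distance(Z, M) = 22.4 — off by 5.80.

A = (0.00, 0.00) ✓; AS at -83.00° ✓; |AS| = 28.10 ✓; ∠(AS, SJ) = 90.00° ✓; |SJ| = 16.80 ✓; ∠SJT = 147.6° ✓; |JT| = 22.90 ✓; ∠(JT, TG) = 90.00° ✓; |TG| = 12.40 ✓; ∠TGF = 112.3° ✓; |GF| = 26.20 ✓; ∠GFZ = 72.80° ✓; |FZ| = 24.80 ✓; ∠FZM = 74.20° ✓; |ZM| = 16.60 ✗.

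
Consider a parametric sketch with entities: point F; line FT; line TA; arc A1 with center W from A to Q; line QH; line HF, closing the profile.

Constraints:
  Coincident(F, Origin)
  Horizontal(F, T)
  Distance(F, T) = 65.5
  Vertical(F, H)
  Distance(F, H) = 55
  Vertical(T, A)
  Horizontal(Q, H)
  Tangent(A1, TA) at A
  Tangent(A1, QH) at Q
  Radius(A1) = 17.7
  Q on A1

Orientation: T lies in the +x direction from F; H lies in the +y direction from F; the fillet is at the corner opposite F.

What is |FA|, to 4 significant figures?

75.38

F is at the origin; F and T share the same y with |FT| = 65.5 and T on the +x side, so T = (65.50, 0.000). F and H share the same x with |FH| = 55.0 and H on the +y side, so H = (0.000, 55.00). The virtual corner opposite F is at (65.50, 55.00). The tangent condition forces WA to be normal to TA and tangency of A1 to QH means the radius WQ is perpendicular to QH, with radius 17.7, so the center W sits 17.7 in from both sides at W = (47.80, 37.30). That places the tangent points at A = (65.50, 37.30) on TA and Q = (47.80, 55.00) on QH. Then |FA| = |A − F| = 75.38.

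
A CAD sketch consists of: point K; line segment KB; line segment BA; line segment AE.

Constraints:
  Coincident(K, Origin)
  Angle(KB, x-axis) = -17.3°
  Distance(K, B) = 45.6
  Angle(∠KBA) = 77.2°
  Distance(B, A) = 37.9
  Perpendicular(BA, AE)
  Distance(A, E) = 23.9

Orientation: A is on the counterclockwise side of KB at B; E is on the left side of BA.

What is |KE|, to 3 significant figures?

34.6

K is at the origin; KB runs at -17.3° with length 45.6, so B = 45.6·(cos -17.3°, sin -17.3°) = (43.5, -13.6). ∠KBA = 77.2°, so BA runs at -17.3° + (180° − 77.2°) = 85.5° from the x-axis; with |BA| = 37.9, A = B + 37.9·(cos 85.5°, sin 85.5°) = (46.5, 24.2). The perpendicularity gives AE at right angles to BA; with |AE| = 23.9 on the left of BA, E = A + 23.9·(-0.997, 0.0785) = (22.7, 26.1). Then |KE| = |E − K| = 34.6.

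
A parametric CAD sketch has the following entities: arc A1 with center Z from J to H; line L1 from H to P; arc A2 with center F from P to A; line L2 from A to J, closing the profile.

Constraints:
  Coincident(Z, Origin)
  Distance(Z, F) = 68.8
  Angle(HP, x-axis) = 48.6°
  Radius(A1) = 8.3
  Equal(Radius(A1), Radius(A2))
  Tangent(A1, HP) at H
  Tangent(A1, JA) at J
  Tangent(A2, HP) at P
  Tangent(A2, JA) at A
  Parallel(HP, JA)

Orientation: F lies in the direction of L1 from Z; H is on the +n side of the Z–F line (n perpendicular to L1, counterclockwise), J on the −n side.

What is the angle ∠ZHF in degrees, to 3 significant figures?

83.1°

The slot axis is L1's direction at 48.6°, so u = (cos 48.6°, sin 48.6°) = (0.661, 0.750) and n = (−sin 48.6°, cos 48.6°) = (-0.750, 0.661). Z is at the origin and F lies 68.8 along u from Z, so F = 68.8·u = (45.5, 51.6). Tangency of A1 to both parallel lines with radius 8.3 puts H and J at Z ± 8.3·n: H = (-6.23, 5.49), J = (6.23, -5.49). Then cos ∠ZHF = HZ·HF / (|HZ||HF|), giving 83.1°.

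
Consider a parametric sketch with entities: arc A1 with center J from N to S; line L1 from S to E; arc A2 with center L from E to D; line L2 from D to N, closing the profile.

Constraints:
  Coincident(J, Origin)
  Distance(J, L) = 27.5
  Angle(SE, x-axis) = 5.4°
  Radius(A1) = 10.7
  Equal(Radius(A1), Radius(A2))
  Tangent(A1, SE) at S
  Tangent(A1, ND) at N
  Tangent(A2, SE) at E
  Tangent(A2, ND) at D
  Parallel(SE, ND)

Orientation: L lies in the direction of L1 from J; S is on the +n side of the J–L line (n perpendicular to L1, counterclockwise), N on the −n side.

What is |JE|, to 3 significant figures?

29.5

The slot axis is L1's direction at 5.4°, so u = (cos 5.4°, sin 5.4°) = (0.996, 0.0941) and n = (−sin 5.4°, cos 5.4°) = (-0.0941, 0.996). J is at the origin and L lies 27.5 along u from J, so L = 27.5·u = (27.4, 2.59). Tangency of A1 to both parallel lines with radius 10.7 puts S and N at J ± 10.7·n: S = (-1.01, 10.7), N = (1.01, -10.7). Equal radii place E and D the same way about L: E = L + 10.7·n = (26.4, 13.2), D = L − 10.7·n = (28.4, -8.06). Then |JE| = |E − J| = 29.5.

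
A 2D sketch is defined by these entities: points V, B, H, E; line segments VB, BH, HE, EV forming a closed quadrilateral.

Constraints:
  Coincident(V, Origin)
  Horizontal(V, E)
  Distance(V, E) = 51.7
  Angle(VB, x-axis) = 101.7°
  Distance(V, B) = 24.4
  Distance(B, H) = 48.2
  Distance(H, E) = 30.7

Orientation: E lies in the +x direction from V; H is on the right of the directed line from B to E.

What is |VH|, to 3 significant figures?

28.4

Checks: V.y = 0.00, E.y = 0.00 ✓; |BH| = 48.20 ✓; |HE| = 30.70 ✓.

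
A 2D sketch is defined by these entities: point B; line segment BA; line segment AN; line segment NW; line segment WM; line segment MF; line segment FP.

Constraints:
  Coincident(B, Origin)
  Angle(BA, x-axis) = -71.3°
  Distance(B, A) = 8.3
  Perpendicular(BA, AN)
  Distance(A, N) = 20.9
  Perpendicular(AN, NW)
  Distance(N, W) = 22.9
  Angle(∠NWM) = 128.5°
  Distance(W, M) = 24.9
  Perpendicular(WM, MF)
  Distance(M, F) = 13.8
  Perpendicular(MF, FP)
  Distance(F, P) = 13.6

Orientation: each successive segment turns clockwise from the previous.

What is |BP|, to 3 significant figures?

11.4

B is at the origin; BA runs at -71.3° with length 8.3, so A = (2.66, -7.86). The perpendicularity gives AN at right angles to BA, so AN runs at -161°; with |AN| = 20.9, N = (-17.1, -14.6). The perpendicularity gives NW at right angles to AN, so NW runs at 109°; with |NW| = 22.9, W = (-24.5, 7.13). ∠NWM = 128.5° gives WM at 57.2° from the x-axis; with |WM| = 24.9, M = (-11.0, 28.1). The perpendicularity gives MF at right angles to WM, so MF runs at -32.8°; with |MF| = 13.8, F = (0.611, 20.6). MF is perpendicular to FP, so FP runs at -123°; with |FP| = 13.6, P = (-6.76, 9.15). Then |BP| = |P − B| = 11.4.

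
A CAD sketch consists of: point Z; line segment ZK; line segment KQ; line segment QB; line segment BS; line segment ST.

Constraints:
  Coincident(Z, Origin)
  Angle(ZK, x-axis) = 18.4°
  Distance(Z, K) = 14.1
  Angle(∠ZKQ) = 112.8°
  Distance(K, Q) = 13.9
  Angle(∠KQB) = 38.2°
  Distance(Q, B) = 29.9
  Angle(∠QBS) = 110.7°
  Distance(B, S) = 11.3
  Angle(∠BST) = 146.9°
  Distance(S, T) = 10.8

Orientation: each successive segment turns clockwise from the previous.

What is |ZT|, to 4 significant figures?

21.07

Z is at the origin; ZK runs at 18.4° with length 14.1, so K = (13.38, 4.451). ∠ZKQ = 112.8° gives KQ at -48.80° from the x-axis; with |KQ| = 13.9, Q = (22.53, -6.008). ∠KQB = 38.2° gives QB at 169.4° from the x-axis; with |QB| = 29.9, B = (-6.855, -0.5078). ∠QBS = 110.7° gives BS at 100.1° from the x-axis; with |BS| = 11.3, S = (-8.836, 10.62). ∠BST = 146.9° gives ST at 67.00° from the x-axis; with |ST| = 10.8, T = (-4.617, 20.56). Then |ZT| = |T − Z| = 21.07.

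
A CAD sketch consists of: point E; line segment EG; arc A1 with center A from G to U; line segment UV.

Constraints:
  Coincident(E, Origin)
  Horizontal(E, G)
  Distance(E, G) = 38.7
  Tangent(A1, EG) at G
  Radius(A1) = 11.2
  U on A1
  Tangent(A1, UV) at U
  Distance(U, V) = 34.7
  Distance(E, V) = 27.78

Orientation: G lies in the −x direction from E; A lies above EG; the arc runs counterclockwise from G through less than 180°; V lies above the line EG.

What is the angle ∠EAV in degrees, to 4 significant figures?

42.07°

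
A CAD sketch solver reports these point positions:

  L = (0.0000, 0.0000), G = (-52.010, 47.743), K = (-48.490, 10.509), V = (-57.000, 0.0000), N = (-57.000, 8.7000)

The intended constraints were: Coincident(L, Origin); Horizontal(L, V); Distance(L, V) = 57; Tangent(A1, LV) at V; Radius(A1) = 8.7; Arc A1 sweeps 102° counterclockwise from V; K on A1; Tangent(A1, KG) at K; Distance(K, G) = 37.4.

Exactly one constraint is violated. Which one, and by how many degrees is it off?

Tangent(A1, KG) at K — off by 6.60°.

L = (0.00, 0.00) ✓; L.y = 0.00, V.y = 0.00 ✓; |LV| = 57.00 ✓; ∠(NV, VL) = 90.00° ✓; |NV| = 8.700 ✓; bearing(N→K) − bearing(N→V) = 102.0° ✓; |NK| = 8.700 ✓; ∠(NK, KG) = 96.60° ✗; |KG| = 37.40 ✓.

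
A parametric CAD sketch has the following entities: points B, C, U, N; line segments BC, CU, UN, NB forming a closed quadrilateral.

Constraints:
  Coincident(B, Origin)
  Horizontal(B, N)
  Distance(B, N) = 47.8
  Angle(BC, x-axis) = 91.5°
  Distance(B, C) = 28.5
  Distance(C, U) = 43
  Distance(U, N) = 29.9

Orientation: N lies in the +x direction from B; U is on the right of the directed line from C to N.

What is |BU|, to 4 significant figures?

21.63

B is at the origin; B and N share the same y with |BN| = 47.8 and N in +x, so N = (47.8, 0). BC runs at 91.5° with |BC| = 28.5, so C = (-0.7460, 28.49). U is determined by |CU| = 43.0 and |UN| = 29.9 together: it lies at the intersection of circle(C, 43.0) and circle(N, 29.9). With |CN| = 56.29, the foot of the radical line on CN is 36.63 from C and the perpendicular offset is √(43.0² − 36.63²) = 22.53. Taking the right-of-CN solution: U = (19.44, -9.476).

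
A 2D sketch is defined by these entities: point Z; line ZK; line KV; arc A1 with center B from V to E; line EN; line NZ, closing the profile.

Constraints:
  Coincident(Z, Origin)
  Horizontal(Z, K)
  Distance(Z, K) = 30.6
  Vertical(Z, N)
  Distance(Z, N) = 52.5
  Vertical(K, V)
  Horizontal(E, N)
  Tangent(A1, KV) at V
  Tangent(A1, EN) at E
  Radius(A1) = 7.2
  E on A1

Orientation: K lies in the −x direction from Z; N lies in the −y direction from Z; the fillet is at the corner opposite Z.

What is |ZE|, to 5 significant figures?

57.479

Z is at the origin; Z and K share the same y with |ZK| = 30.6 and K on the −x side, so K = (-30.600, 0.0000). ZN is vertical with |ZN| = 52.5 and N on the −y side, so N = (0.0000, -52.500). The virtual corner opposite Z is at (-30.600, -52.500). Tangency of A1 to KV means the radius BV is perpendicular to KV and A1 meets EN tangentially, so BE is at right angles to EN, with radius 7.2, so the center B sits 7.2 in from both sides at B = (-23.400, -45.300). That places the tangent points at V = (-30.600, -45.300) on KV and E = (-23.400, -52.500) on EN. Then |ZE| = |E − Z| = 57.479.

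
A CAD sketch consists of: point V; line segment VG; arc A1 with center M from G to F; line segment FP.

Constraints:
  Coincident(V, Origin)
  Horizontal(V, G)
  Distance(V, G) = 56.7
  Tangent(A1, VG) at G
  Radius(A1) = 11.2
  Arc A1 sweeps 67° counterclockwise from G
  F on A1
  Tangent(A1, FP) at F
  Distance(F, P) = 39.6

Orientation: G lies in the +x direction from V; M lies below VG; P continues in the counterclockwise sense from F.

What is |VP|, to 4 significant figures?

53.19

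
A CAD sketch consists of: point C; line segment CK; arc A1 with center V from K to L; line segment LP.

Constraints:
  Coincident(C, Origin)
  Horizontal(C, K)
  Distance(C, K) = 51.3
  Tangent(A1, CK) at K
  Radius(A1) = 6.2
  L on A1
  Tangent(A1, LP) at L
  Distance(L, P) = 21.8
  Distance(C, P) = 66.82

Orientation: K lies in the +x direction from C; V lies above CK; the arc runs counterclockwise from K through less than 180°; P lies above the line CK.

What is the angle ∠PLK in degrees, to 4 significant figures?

140.2°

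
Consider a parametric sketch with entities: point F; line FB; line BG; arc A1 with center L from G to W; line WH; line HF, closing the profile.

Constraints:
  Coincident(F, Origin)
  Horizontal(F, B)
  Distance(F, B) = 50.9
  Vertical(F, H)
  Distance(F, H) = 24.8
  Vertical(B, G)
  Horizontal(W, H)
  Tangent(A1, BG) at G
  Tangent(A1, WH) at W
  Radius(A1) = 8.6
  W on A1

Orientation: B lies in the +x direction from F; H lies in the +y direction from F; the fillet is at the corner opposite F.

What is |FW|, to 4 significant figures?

49.03

F is at the origin; FB is horizontal with |FB| = 50.9 and B on the +x side, so B = (50.90, 0.000). F and H share the same x with |FH| = 24.8 and H on the +y side, so H = (0.000, 24.80). The virtual corner opposite F is at (50.90, 24.80). Tangency of A1 to BG means the radius LG is perpendicular to BG and A1 meets WH tangentially, so LW is at right angles to WH, with radius 8.6, so the center L sits 8.6 in from both sides at L = (42.30, 16.20). That places the tangent points at G = (50.90, 16.20) on BG and W = (42.30, 24.80) on WH. Then |FW| = |W − F| = 49.03.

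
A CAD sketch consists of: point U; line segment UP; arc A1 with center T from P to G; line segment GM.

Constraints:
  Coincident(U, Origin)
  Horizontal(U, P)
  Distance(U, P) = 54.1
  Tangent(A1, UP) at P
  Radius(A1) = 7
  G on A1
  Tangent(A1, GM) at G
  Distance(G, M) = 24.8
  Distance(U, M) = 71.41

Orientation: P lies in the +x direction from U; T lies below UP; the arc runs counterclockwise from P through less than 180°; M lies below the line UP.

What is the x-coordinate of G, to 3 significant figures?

48.7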